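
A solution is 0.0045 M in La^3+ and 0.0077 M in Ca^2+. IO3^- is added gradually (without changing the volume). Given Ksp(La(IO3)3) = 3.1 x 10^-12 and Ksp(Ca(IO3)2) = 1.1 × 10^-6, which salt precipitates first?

La(IO3)3

Precipitation of each salt starts when its ion product equals its Ksp.
For La(IO3)3: 3.1 x 10^-12 = 0.0045 × [IO3^-]^3  ⇒  [IO3^-] = 8.8 × 10^-4 M.
For Ca(IO3)2: 1.1 × 10^-6 = 0.0077 × [IO3^-]^2  ⇒  [IO3^-] = 1.2 × 10^-2 M.
The salt with the lower threshold [IO3^-] precipitates first: La(IO3)3.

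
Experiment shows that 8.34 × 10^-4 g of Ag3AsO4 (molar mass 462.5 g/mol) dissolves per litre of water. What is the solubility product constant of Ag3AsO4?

2.85 x 10^-22

Molar solubility s = (8.34 × 10^-4 g/L) / (462.5 g/mol) = 1.803 x 10^-6 M.
Ag3AsO4(s) ⇌ 3 Ag^+(aq) + AsO4^3-(aq)
If s mol/L of Ag3AsO4 dissolves, [Ag^+] = 3s and [AsO4^3-] = s.
Ksp = [Ag^+]^3[AsO4^3-]
Substituting: Ksp = (3s)^3s = 27s^4
Ksp = 27 × (1.803 × 10^-6)^4 = 2.85 × 10^-22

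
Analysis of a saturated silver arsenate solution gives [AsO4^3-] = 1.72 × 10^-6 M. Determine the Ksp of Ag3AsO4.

Ag3AsO4(s) <=> 3 Ag^+(aq) + AsO4^3-(aq)
Stoichiometry gives [Ag^+] = (3/1)[AsO4^3-] = 5.160 x 10^-6 M.
Ksp = [Ag^+]^3[AsO4^3-]
Ksp = (5.160 x 10^-6)^3 × 1.72 × 10^-6 = 2.36 x 10^-22

Ksp ≈ 2.36 × 10^-22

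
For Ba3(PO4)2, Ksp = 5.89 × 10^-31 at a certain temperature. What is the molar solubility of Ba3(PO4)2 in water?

3.53 × 10^-7 M

Ba3(PO4)2(s) ⇌ 3 Ba^2+ + 2 PO4^3-
Ksp = [Ba^2+]^3[PO4^3-]^2
If s mol/L of Ba3(PO4)2 dissolves, [Ba^2+] = 3s and [PO4^3-] = 2s.
Ksp = (3s)^3(2s)^2 = 108s^5
s = (5.89 × 10^-31 / 108)^(1/5) = 3.53 × 10^-7 M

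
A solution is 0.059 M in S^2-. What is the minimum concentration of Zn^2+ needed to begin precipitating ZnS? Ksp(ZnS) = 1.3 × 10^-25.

ZnS(s) <=> Zn^2+(aq) + S^2-(aq)
Ksp = [Zn^2+][S^2-]
Precipitation begins when Q = Ksp. With [S^2-] = 0.059 M:
1.3 × 10^-25 = (0.059) × [Zn^2+]
[Zn^2+] = (1.3 × 10^-25 / 5.9 × 10^-2) = 2.2 × 10^-24 M

2.2 × 10^-24 M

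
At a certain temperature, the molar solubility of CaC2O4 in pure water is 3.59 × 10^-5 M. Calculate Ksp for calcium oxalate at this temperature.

Ksp = 1.29 × 10^-9

CaC2O4(s) ⇌ Ca^2+ + C2O4^2-
For each mole of CaC2O4 that dissolves: [Ca^2+] = s, [C2O4^2-] = s.
Ksp = [Ca^2+][C2O4^2-]
Ksp = (s)(s) = s^2
With s = 3.59 × 10^-5: Ksp = 1.29 × 10^-9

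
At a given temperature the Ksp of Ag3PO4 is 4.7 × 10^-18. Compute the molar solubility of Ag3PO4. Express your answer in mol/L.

Ag3PO4(s) ⇌ 3 Ag^+(aq) + PO4^3-(aq)
Ksp = [Ag^+]^3[PO4^3-]
Let s = molar solubility. Then [Ag^+] = 3s and [PO4^3-] = s.
Ksp = (3s)^3s = 27s^4
s^4 = 4.7 × 10^-18 / 27, so s = 2.0 x 10^-5 M

s = 2.0 × 10^-5 M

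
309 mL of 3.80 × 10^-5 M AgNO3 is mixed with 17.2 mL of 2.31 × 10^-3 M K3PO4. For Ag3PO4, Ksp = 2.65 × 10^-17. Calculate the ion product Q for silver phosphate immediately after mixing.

Q = 5.68e-18

Total volume = 309 + 17.2 = 326.2 mL.
[Ag^+] = 3.80 × 10^-5 × (309/326.2) = 3.600 × 10^-5 M
[PO4^3-] = 2.31 × 10^-3 × (17.2/326.2) = 1.218 × 10^-4 M
Ag3PO4(s) ⇌ 3 Ag^+ + PO4^3-, so Q = [Ag^+]^3[PO4^3-]
Q = (3.600 × 10^-5)^3(1.218 × 10^-4) = 5.68 × 10^-18
Q < Ksp, so no precipitate of Ag3PO4 forms.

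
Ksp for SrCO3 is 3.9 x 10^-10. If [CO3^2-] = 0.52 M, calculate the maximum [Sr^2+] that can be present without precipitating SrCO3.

SrCO3(s) ⇌ Sr^2+ + CO3^2-
Ksp = [Sr^2+][CO3^2-]
Precipitation begins when Q = Ksp. With [CO3^2-] = 0.52 M:
3.9 x 10^-10 = (0.52) × [Sr^2+]
[Sr^2+] = (3.9 x 10^-10 / 5.2 × 10^-1) = 7.5 × 10^-10 M

[Sr^2+] = 7.5e-10 M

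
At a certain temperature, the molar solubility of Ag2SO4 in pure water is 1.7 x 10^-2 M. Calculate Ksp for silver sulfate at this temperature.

Ag2SO4(s) <=> 2 Ag^+ + SO4^2-
If s mol/L of Ag2SO4 dissolves, [Ag^+] = 2s and [SO4^2-] = s.
Ksp = [Ag^+]^2[SO4^2-]
So Ksp = (2s)^2 × s = 4s^3
With s = 1.7 x 10^-2: Ksp = 2.0 × 10^-5

2.0e-5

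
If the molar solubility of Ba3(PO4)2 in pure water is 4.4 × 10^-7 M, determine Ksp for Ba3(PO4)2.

Ksp ≈ 1.8 × 10^-30

Ba3(PO4)2(s) <=> 3 Ba^2+(aq) + 2 PO4^3-(aq)
With molar solubility s: [Ba^2+] = 3s, [PO4^3-] = 2s.
Ksp = [Ba^2+]^3[PO4^3-]^2
Substituting: Ksp = (3s)^3(2s)^2 = 108s^5
Ksp = 108 × (4.4 × 10^-7)^5 = 1.8 x 10^-30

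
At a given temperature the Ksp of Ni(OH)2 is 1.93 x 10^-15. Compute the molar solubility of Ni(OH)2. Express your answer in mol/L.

s = 7.84 × 10^-6 M

Ni(OH)2(s) ⇌ Ni^2+ + 2 OH^-
Ksp = [Ni^2+][OH^-]^2
Let s = molar solubility. Then [Ni^2+] = s and [OH^-] = 2s.
Ksp = s(2s)^2 = 4s^3
s^3 = 1.93 x 10^-15 / 4, so s = 7.84 x 10^-6 M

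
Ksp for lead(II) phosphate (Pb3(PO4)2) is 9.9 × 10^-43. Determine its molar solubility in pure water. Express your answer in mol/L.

Pb3(PO4)2(s) ⇌ 3 Pb^2+ + 2 PO4^3-
Ksp = [Pb^2+]^3[PO4^3-]^2
If s mol/L of Pb3(PO4)2 dissolves, [Pb^2+] = 3s and [PO4^3-] = 2s.
So Ksp = (3s)^3 × (2s)^2 = 108s^5
Solving, s = (9.9 × 10^-43/108)^(1/5) = 1.6 × 10^-9 M

s ≈ 1.6 × 10^-9 M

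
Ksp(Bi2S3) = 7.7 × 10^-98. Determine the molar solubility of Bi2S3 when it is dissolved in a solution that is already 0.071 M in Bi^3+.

Bi2S3(s) ⇌ 2 Bi^3+(aq) + 3 S^2-(aq)
Ksp = [Bi^3+]^2[S^2-]^3
Let s = moles of Bi2S3 that dissolve per litre. [Bi^3+] = 0.071 + 2s ≈ 0.071, [S^2-] = 3s (since the Bi^3+ already present dominates).
Ksp ≈ (0.071)^2 × (3s)^3
s = 8.3 x 10^-33 M
Check: 2s = 1.7 × 10^-32 ≪ 0.071, so the approximation is valid.

8.3 × 10^-33 M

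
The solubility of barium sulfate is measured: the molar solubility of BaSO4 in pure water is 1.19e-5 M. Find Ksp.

Ksp = 1.42e-10

BaSO4(s) ⇌ Ba^2+(aq) + SO4^2-(aq)
With molar solubility s: [Ba^2+] = s, [SO4^2-] = s.
Ksp = [Ba^2+][SO4^2-]
Ksp = (s)(s) = s^2
Ksp = (1.19 x 10^-5)^2 = 1.42 × 10^-10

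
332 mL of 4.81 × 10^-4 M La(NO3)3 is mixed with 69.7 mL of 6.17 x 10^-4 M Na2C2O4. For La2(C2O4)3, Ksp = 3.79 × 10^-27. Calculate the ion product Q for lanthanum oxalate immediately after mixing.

Total volume = 332 + 69.7 = 401.7 mL.
[La^3+] = 4.81 x 10^-4 × (332/401.7) = 3.975 × 10^-4 M
[C2O4^2-] = 6.17 x 10^-4 × (69.7/401.7) = 1.071 × 10^-4 M
La2(C2O4)3(s) ⇌ 2 La^3+(aq) + 3 C2O4^2-(aq), so Q = [La^3+]^2[C2O4^2-]^3
Q = (3.975 × 10^-4)^2(1.071 × 10^-4)^3 = 1.94 × 10^-19
Q > Ksp, so La2(C2O4)3 will precipitate.

Q ≈ 1.94e-19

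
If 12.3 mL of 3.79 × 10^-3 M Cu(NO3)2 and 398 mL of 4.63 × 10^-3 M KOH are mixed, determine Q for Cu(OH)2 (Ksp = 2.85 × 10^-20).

Total volume = 12.3 + 398 = 410.3 mL.
[Cu^2+] = 3.79 x 10^-3 × (12.3/410.3) = 1.136 x 10^-4 M
[OH^-] = 4.63 × 10^-3 × (398/410.3) = 4.491 × 10^-3 M
Cu(OH)2(s) <=> Cu^2+(aq) + 2 OH^-(aq), so Q = [Cu^2+][OH^-]^2
Q = (1.136 × 10^-4)(4.491 x 10^-3)^2 = 2.29 × 10^-9
Q > Ksp, so Cu(OH)2 will precipitate.

Q ≈ 2.29e-9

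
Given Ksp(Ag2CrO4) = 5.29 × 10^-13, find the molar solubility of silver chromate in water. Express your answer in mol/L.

Ag2CrO4(s) <=> 2 Ag^+ + CrO4^2-
Ksp = [Ag^+]^2[CrO4^2-]
Let s = molar solubility. Then [Ag^+] = 2s and [CrO4^2-] = s.
Substituting: Ksp = (2s)^2s = 4s^3
Solving, s = (5.29 × 10^-13/4)^(1/3) = 5.09 × 10^-5 M

s = 5.09e-5 M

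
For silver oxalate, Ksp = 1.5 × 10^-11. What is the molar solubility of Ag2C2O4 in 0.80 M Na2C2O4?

2.2 × 10^-6 M

Ag2C2O4(s) ⇌ 2 Ag^+(aq) + C2O4^2-(aq)
Ksp = [Ag^+]^2[C2O4^2-]
Let s be the molar solubility in this solution. [Ag^+] = 2s, [C2O4^2-] = 0.80 + s ≈ 0.80 (Ksp is small, so little additional dissolves).
Ksp ≈ (2s)^2 × 0.80
s = 2.2 x 10^-6 M
Check: s = 2.2 x 10^-6 ≪ 0.80, so the approximation is valid.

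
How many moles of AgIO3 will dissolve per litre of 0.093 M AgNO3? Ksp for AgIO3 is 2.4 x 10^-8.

2.6 x 10^-7 M

AgIO3(s) <=> Ag^+(aq) + IO3^-(aq)
Ksp = [Ag^+][IO3^-]
If s mol/L dissolves here, [Ag^+] = 0.093 + s ≈ 0.093, [IO3^-] = s (since Ag^+ from AgNO3 dominates).
Ksp ≈ 0.093 × s
s = 2.6 x 10^-7 M
Check: s = 2.6 × 10^-7 ≪ 0.093, so the approximation is valid.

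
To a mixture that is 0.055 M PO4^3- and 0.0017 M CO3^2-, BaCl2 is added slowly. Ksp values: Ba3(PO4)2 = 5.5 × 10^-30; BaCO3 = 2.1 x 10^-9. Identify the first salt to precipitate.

Precipitation of each salt starts when its ion product equals its Ksp.
For Ba3(PO4)2: 5.5 × 10^-30 = (0.055)^2 × [Ba^2+]^3  ⇒  [Ba^2+] = 1.2 × 10^-9 M.
For BaCO3: 2.1 x 10^-9 = 0.0017 × [Ba^2+]  ⇒  [Ba^2+] = 1.2 × 10^-6 M.
The salt with the lower threshold [Ba^2+] precipitates first: Ba3(PO4)2.

Ba3(PO4)2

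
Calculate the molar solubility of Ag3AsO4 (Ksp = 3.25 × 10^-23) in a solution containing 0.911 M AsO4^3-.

Ag3AsO4(s) <=> 3 Ag^+(aq) + AsO4^3-(aq)
Ksp = [Ag^+]^3[AsO4^3-]
If s mol/L dissolves here, [Ag^+] = 3s, [AsO4^3-] = 0.911 + s ≈ 0.911 (since the AsO4^3- already present dominates).
Ksp ≈ (3s)^3 × 0.911
s = 1.10 × 10^-8 M
Check: s = 1.1 x 10^-8 ≪ 0.911, so the approximation is valid.

s = 1.10 × 10^-8 M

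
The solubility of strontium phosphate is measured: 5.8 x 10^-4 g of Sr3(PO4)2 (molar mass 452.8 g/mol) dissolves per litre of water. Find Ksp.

Molar solubility s = (5.8 × 10^-4 g/L) / (452.8 g/mol) = 1.28 x 10^-6 M.
Sr3(PO4)2(s) ⇌ 3 Sr^2+ + 2 PO4^3-
With molar solubility s: [Sr^2+] = 3s, [PO4^3-] = 2s.
Ksp = [Sr^2+]^3[PO4^3-]^2
Ksp = (3s)^3(2s)^2 = 108s^5
Ksp = 108 × (1.28 × 10^-6)^5 = 3.7 × 10^-28

3.7e-28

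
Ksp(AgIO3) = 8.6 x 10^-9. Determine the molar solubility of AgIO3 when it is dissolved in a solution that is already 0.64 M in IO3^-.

s = 1.3 × 10^-8 M

AgIO3(s) ⇌ Ag^+(aq) + IO3^-(aq)
Ksp = [Ag^+][IO3^-]
Let s = moles of AgIO3 that dissolve per litre. [Ag^+] = s, [IO3^-] = 0.64 + s ≈ 0.64 (Ksp is small, so little additional dissolves).
Ksp ≈ s × 0.64
s = 1.3 x 10^-8 M
Check: s = 1.3 x 10^-8 ≪ 0.64, so the approximation is valid.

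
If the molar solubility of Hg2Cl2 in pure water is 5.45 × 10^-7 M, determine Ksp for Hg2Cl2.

Hg2Cl2(s) <=> Hg2^2+ + 2 Cl^-
Let s = molar solubility. Then [Hg2^2+] = s and [Cl^-] = 2s.
Ksp = [Hg2^2+][Cl^-]^2
Substituting: Ksp = s(2s)^2 = 4s^3
Ksp = 4 × (5.45 × 10^-7)^3 = 6.48 × 10^-19

6.48 × 10^-19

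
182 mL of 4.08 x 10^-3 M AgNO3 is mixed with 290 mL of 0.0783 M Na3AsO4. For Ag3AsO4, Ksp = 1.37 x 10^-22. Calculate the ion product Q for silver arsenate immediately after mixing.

Total volume = 182 + 290 = 472 mL.
[Ag^+] = 4.08 × 10^-3 × (182/472) = 1.573 × 10^-3 M
[AsO4^3-] = 7.83 × 10^-2 × (290/472) = 4.811 x 10^-2 M
Ag3AsO4(s) ⇌ 3 Ag^+ + AsO4^3-, so Q = [Ag^+]^3[AsO4^3-]
Q = (1.573 x 10^-3)^3(4.811 × 10^-2) = 1.87 × 10^-10
Q > Ksp, so Ag3AsO4 will precipitate.

Q = 1.87 × 10^-10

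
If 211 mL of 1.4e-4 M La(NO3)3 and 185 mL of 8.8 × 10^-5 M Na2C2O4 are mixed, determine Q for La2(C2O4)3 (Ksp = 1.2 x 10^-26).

Total volume = 211 + 185 = 396 mL.
[La^3+] = 1.4 × 10^-4 × (211/396) = 7.46 x 10^-5 M
[C2O4^2-] = 8.8 × 10^-5 × (185/396) = 4.11 × 10^-5 M
La2(C2O4)3(s) <=> 2 La^3+ + 3 C2O4^2-, so Q = [La^3+]^2[C2O4^2-]^3
Q = (7.46 × 10^-5)^2(4.11 × 10^-5)^3 = 3.9 × 10^-22
Q > Ksp, so La2(C2O4)3 will precipitate.

3.9 × 10^-22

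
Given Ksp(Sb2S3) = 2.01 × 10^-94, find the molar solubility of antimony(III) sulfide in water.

Sb2S3(s) ⇌ 2 Sb^3+ + 3 S^2-
Ksp = [Sb^3+]^2[S^2-]^3
With molar solubility s: [Sb^3+] = 2s, [S^2-] = 3s.
So Ksp = (2s)^2 × (3s)^3 = 108s^5
Solving, s = (2.01 × 10^-94/108)^(1/5) = 7.14 × 10^-20 M

s = 7.14 × 10^-20 M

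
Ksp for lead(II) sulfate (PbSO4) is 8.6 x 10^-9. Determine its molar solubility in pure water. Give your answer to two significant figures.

9.3 x 10^-5 M

PbSO4(s) ⇌ Pb^2+(aq) + SO4^2-(aq)
Ksp = [Pb^2+][SO4^2-]
If s mol/L of PbSO4 dissolves, [Pb^2+] = s and [SO4^2-] = s.
Ksp = s^2
s = (8.6 x 10^-9)^(1/2) = 9.3 x 10^-5 M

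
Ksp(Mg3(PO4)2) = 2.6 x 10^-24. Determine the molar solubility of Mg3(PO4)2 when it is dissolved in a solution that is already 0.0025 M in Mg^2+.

s = 6.4 × 10^-9 M

Mg3(PO4)2(s) <=> 3 Mg^2+ + 2 PO4^3-
Ksp = [Mg^2+]^3[PO4^3-]^2
Let s be the molar solubility in this solution. [Mg^2+] = 0.0025 + 3s ≈ 0.0025, [PO4^3-] = 2s (common-ion effect: Mg^2+ is already 0.0025 M).
Ksp ≈ (0.0025)^3 × (2s)^2
s = 6.4 × 10^-9 M
Check: 3s = 1.9 × 10^-8 ≪ 0.0025, so the approximation is valid.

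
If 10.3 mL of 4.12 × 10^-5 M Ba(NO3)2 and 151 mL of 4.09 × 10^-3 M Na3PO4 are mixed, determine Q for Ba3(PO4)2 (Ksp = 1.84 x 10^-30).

Total volume = 10.3 + 151 = 161.3 mL.
[Ba^2+] = 4.12 × 10^-5 × (10.3/161.3) = 2.631 x 10^-6 M
[PO4^3-] = 4.09 x 10^-3 × (151/161.3) = 3.829 × 10^-3 M
Ba3(PO4)2(s) ⇌ 3 Ba^2+(aq) + 2 PO4^3-(aq), so Q = [Ba^2+]^3[PO4^3-]^2
Q = (2.631 × 10^-6)^3(3.829 x 10^-3)^2 = 2.67 × 10^-22
Q > Ksp, so Ba3(PO4)2 will precipitate.

Q ≈ 2.67 × 10^-22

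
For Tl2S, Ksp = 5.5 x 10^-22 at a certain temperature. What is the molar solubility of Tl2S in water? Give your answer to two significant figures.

Tl2S(s) ⇌ 2 Tl^+ + S^2-
Ksp = [Tl^+]^2[S^2-]
If s mol/L of Tl2S dissolves, [Tl^+] = 2s and [S^2-] = s.
So Ksp = (2s)^2 × s = 4s^3
Solving, s = (5.5 x 10^-22/4)^(1/3) = 5.2 × 10^-8 M

5.2 × 10^-8 M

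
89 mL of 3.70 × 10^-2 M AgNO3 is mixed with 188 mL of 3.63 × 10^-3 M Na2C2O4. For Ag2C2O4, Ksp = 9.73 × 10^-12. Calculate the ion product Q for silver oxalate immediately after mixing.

Q ≈ 3.48e-7

Total volume = 89 + 188 = 277 mL.
[Ag^+] = 3.70 × 10^-2 × (89/277) = 1.189 × 10^-2 M
[C2O4^2-] = 3.63 × 10^-3 × (188/277) = 2.464 × 10^-3 M
Ag2C2O4(s) ⇌ 2 Ag^+ + C2O4^2-, so Q = [Ag^+]^2[C2O4^2-]
Q = (1.189 × 10^-2)^2(2.464 x 10^-3) = 3.48 × 10^-7
Q > Ksp, so Ag2C2O4 will precipitate.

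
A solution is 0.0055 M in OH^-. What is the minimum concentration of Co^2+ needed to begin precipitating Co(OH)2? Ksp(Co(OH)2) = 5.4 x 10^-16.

[Co^2+] = 1.8 × 10^-11 M

Co(OH)2(s) ⇌ Co^2+(aq) + 2 OH^-(aq)
Ksp = [Co^2+][OH^-]^2
Precipitation begins when Q = Ksp. With [OH^-] = 0.0055 M:
5.4 x 10^-16 = (0.0055)^2 × [Co^2+]
[Co^2+] = (5.4 x 10^-16 / 3.03 × 10^-5) = 1.8 × 10^-11 M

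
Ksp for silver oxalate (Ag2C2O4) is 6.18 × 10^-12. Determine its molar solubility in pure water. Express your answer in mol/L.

Ag2C2O4(s) <=> 2 Ag^+ + C2O4^2-
Ksp = [Ag^+]^2[C2O4^2-]
With molar solubility s: [Ag^+] = 2s, [C2O4^2-] = s.
Ksp = (2s)^2s = 4s^3
s^3 = 6.18 × 10^-12 / 4, so s = 1.16 × 10^-4 M

s ≈ 1.16e-4 M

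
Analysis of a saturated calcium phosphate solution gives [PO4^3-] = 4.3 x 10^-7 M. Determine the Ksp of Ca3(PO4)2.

Ca3(PO4)2(s) ⇌ 3 Ca^2+ + 2 PO4^3-
Stoichiometry gives [Ca^2+] = (3/2)[PO4^3-] = 6.45 × 10^-7 M.
Ksp = [Ca^2+]^3[PO4^3-]^2
Ksp = (6.45 × 10^-7)^3 × (4.3 × 10^-7)^2 = 5.0 × 10^-32

5.0e-32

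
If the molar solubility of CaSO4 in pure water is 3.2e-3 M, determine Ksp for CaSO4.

CaSO4(s) ⇌ Ca^2+(aq) + SO4^2-(aq)
If s mol/L of CaSO4 dissolves, [Ca^2+] = s and [SO4^2-] = s.
Ksp = [Ca^2+][SO4^2-]
Ksp = (s)(s) = s^2
Ksp = (3.2 × 10^-3)^2 = 1.0 x 10^-5

Ksp = 1.0 x 10^-5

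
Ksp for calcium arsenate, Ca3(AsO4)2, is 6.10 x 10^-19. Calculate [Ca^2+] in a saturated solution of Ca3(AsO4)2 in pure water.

Ca3(AsO4)2(s) <=> 3 Ca^2+(aq) + 2 AsO4^3-(aq)
Ksp = [Ca^2+]^3[AsO4^3-]^2
With molar solubility s: [Ca^2+] = 3s, [AsO4^3-] = 2s.
Ksp = (3s)^3(2s)^2 = 108s^5
s = (6.10 x 10^-19 / 108)^(1/5) = 8.920 x 10^-5 M
[Ca^2+] = 3s = 2.68 x 10^-4 M

2.68e-4 M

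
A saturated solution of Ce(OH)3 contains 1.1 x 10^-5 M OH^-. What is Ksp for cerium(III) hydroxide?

4.9e-21

Ce(OH)3(s) <=> Ce^3+ + 3 OH^-
Stoichiometry gives [Ce^3+] = (1/3)[OH^-] = 3.67 × 10^-6 M.
Ksp = [Ce^3+][OH^-]^3
Ksp = 3.67 × 10^-6 × (1.1 x 10^-5)^3 = 4.9 × 10^-21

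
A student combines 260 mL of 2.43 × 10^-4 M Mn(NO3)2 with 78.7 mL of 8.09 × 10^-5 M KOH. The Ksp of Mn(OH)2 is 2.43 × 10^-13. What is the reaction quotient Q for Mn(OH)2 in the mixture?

Total volume = 260 + 78.7 = 338.7 mL.
[Mn^2+] = 2.43 × 10^-4 × (260/338.7) = 1.865 × 10^-4 M
[OH^-] = 8.09 × 10^-5 × (78.7/338.7) = 1.880 × 10^-5 M
Mn(OH)2(s) ⇌ Mn^2+ + 2 OH^-, so Q = [Mn^2+][OH^-]^2
Q = (1.865 × 10^-4)(1.880 × 10^-5)^2 = 6.59 x 10^-14
Q < Ksp, so no precipitate of Mn(OH)2 forms.

6.59 x 10^-14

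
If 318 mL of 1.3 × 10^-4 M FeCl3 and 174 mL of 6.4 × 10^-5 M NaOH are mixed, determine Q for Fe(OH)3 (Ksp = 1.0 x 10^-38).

Q ≈ 9.7 × 10^-19

Total volume = 318 + 174 = 492 mL.
[Fe^3+] = 1.3 × 10^-4 × (318/492) = 8.40 × 10^-5 M
[OH^-] = 6.4 × 10^-5 × (174/492) = 2.26 x 10^-5 M
Fe(OH)3(s) ⇌ Fe^3+(aq) + 3 OH^-(aq), so Q = [Fe^3+][OH^-]^3
Q = (8.40 × 10^-5)(2.26 × 10^-5)^3 = 9.7 × 10^-19
Q > Ksp, so Fe(OH)3 will precipitate.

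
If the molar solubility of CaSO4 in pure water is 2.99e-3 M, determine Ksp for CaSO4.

Ksp ≈ 8.94 × 10^-6

CaSO4(s) ⇌ Ca^2+(aq) + SO4^2-(aq)
Let s = molar solubility. Then [Ca^2+] = s and [SO4^2-] = s.
Ksp = [Ca^2+][SO4^2-]
Ksp = s^2
Ksp = (2.99 × 10^-3)^2 = 8.94 x 10^-6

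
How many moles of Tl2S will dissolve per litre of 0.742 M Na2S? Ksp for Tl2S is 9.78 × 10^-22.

Tl2S(s) ⇌ 2 Tl^+(aq) + S^2-(aq)
Ksp = [Tl^+]^2[S^2-]
If s mol/L dissolves here, [Tl^+] = 2s, [S^2-] = 0.742 + s ≈ 0.742 (since S^2- from Na2S dominates).
Ksp ≈ (2s)^2 × 0.742
s = 1.82 x 10^-11 M
Check: s = 1.8 x 10^-11 ≪ 0.742, so the approximation is valid.

s = 1.82 × 10^-11 M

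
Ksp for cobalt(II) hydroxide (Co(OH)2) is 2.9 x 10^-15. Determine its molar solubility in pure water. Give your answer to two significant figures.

Co(OH)2(s) <=> Co^2+ + 2 OH^-
Ksp = [Co^2+][OH^-]^2
Let s = molar solubility. Then [Co^2+] = s and [OH^-] = 2s.
Ksp = s(2s)^2 = 4s^3
s^3 = 2.9 x 10^-15 / 4, so s = 9.0 x 10^-6 M

9.0e-6 M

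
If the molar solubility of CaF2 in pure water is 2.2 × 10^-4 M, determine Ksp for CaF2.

CaF2(s) ⇌ Ca^2+ + 2 F^-
For each mole of CaF2 that dissolves: [Ca^2+] = s, [F^-] = 2s.
Ksp = [Ca^2+][F^-]^2
So Ksp = s × (2s)^2 = 4s^3
Ksp = 4 × (2.2 × 10^-4)^3 = 4.3 × 10^-11

Ksp = 4.3 × 10^-11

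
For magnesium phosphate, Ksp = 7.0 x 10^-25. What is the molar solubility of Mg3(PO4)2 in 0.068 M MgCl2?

s ≈ 2.4 × 10^-11 M

Mg3(PO4)2(s) ⇌ 3 Mg^2+(aq) + 2 PO4^3-(aq)
Ksp = [Mg^2+]^3[PO4^3-]^2
Let s be the molar solubility in this solution. [Mg^2+] = 0.068 + 3s ≈ 0.068, [PO4^3-] = 2s (common-ion effect: Mg^2+ is already 0.068 M).
Ksp ≈ (0.068)^3 × (2s)^2
s = 2.4 x 10^-11 M
Check: 3s = 7.1 × 10^-11 ≪ 0.068, so the approximation is valid.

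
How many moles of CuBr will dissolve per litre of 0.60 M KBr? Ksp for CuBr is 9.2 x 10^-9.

s = 1.5e-8 M

CuBr(s) ⇌ Cu^+ + Br^-
Ksp = [Cu^+][Br^-]
Let s be the molar solubility in this solution. [Cu^+] = s, [Br^-] = 0.60 + s ≈ 0.60 (since Br^- from KBr dominates).
Ksp ≈ s × 0.60
s = 1.5 x 10^-8 M
Check: s = 1.5 × 10^-8 ≪ 0.60, so the approximation is valid.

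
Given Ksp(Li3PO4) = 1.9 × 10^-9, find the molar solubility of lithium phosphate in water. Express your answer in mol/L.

Li3PO4(s) ⇌ 3 Li^+ + PO4^3-
Ksp = [Li^+]^3[PO4^3-]
If s mol/L of Li3PO4 dissolves, [Li^+] = 3s and [PO4^3-] = s.
Substituting: Ksp = (3s)^3s = 27s^4
s = (1.9 × 10^-9 / 27)^(1/4) = 2.9 x 10^-3 M

s = 2.9 × 10^-3 M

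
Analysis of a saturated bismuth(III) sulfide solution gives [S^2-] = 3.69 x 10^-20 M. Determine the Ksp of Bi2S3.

3.04e-98

Bi2S3(s) ⇌ 2 Bi^3+(aq) + 3 S^2-(aq)
Stoichiometry gives [Bi^3+] = (2/3)[S^2-] = 2.460 × 10^-20 M.
Ksp = [Bi^3+]^2[S^2-]^3
Ksp = (2.460 × 10^-20)^2 × (3.69 x 10^-20)^3 = 3.04 × 10^-98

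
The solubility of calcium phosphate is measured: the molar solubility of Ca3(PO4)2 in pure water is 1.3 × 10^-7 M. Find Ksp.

Ca3(PO4)2(s) ⇌ 3 Ca^2+ + 2 PO4^3-
For each mole of Ca3(PO4)2 that dissolves: [Ca^2+] = 3s, [PO4^3-] = 2s.
Ksp = [Ca^2+]^3[PO4^3-]^2
So Ksp = (3s)^3 × (2s)^2 = 108s^5
Ksp = 108 × (1.3 × 10^-7)^5 = 4.0 × 10^-33

Ksp ≈ 4.0 x 10^-33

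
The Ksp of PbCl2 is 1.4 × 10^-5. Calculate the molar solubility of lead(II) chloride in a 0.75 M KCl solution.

s = 2.5 × 10^-5 M

PbCl2(s) <=> Pb^2+ + 2 Cl^-
Ksp = [Pb^2+][Cl^-]^2
Let s be the molar solubility in this solution. [Pb^2+] = s, [Cl^-] = 0.75 + 2s ≈ 0.75 (common-ion effect: Cl^- is already 0.75 M).
Ksp ≈ s × (0.75)^2
s = 2.5 × 10^-5 M
Check: 2s = 5.0 × 10^-5 ≪ 0.75, so the approximation is valid.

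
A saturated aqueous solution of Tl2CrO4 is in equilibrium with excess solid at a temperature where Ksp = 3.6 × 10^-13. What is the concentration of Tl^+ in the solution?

9.0 x 10^-5 M

Tl2CrO4(s) ⇌ 2 Tl^+(aq) + CrO4^2-(aq)
Ksp = [Tl^+]^2[CrO4^2-]
Let s = molar solubility. Then [Tl^+] = 2s and [CrO4^2-] = s.
Substituting: Ksp = (2s)^2s = 4s^3
s = (3.6 × 10^-13 / 4)^(1/3) = 4.48 × 10^-5 M
[Tl^+] = 2s = 9.0 x 10^-5 M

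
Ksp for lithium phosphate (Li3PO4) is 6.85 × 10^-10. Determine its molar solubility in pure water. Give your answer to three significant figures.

s = 2.24 x 10^-3 M

Li3PO4(s) ⇌ 3 Li^+ + PO4^3-
Ksp = [Li^+]^3[PO4^3-]
With molar solubility s: [Li^+] = 3s, [PO4^3-] = s.
Ksp = (3s)^3s = 27s^4
s^4 = 6.85 × 10^-10 / 27, so s = 2.24 x 10^-3 M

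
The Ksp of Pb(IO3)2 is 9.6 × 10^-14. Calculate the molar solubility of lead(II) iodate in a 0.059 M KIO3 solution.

Pb(IO3)2(s) <=> Pb^2+ + 2 IO3^-
Ksp = [Pb^2+][IO3^-]^2
Let s = moles of Pb(IO3)2 that dissolve per litre. [Pb^2+] = s, [IO3^-] = 0.059 + 2s ≈ 0.059 (since IO3^- from KIO3 dominates).
Ksp ≈ s × (0.059)^2
s = 2.8 × 10^-11 M
Check: 2s = 5.5 × 10^-11 ≪ 0.059, so the approximation is valid.

2.8 × 10^-11 M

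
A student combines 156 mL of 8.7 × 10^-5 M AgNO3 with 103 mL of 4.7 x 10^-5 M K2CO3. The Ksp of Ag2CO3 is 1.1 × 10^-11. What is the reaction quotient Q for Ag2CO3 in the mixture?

Total volume = 156 + 103 = 259 mL.
[Ag^+] = 8.7 × 10^-5 × (156/259) = 5.24 × 10^-5 M
[CO3^2-] = 4.7 × 10^-5 × (103/259) = 1.87 × 10^-5 M
Ag2CO3(s) ⇌ 2 Ag^+(aq) + CO3^2-(aq), so Q = [Ag^+]^2[CO3^2-]
Q = (5.24 × 10^-5)^2(1.87 × 10^-5) = 5.1 × 10^-14
Q < Ksp, so no precipitate of Ag2CO3 forms.

5.1 × 10^-14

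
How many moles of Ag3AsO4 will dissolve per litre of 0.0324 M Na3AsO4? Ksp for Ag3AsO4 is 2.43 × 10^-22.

Ag3AsO4(s) ⇌ 3 Ag^+(aq) + AsO4^3-(aq)
Ksp = [Ag^+]^3[AsO4^3-]
If s mol/L dissolves here, [Ag^+] = 3s, [AsO4^3-] = 0.0324 + s ≈ 0.0324 (common-ion effect: AsO4^3- is already 0.0324 M).
Ksp ≈ (3s)^3 × 0.0324
s = 6.52 × 10^-8 M
Check: s = 6.5 x 10^-8 ≪ 0.0324, so the approximation is valid.

s ≈ 6.52e-8 M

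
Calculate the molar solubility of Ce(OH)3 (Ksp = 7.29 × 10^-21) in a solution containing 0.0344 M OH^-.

s = 1.79 × 10^-16 M

Ce(OH)3(s) ⇌ Ce^3+(aq) + 3 OH^-(aq)
Ksp = [Ce^3+][OH^-]^3
Let s = moles of Ce(OH)3 that dissolve per litre. [Ce^3+] = s, [OH^-] = 0.0344 + 3s ≈ 0.0344 (common-ion effect: OH^- is already 0.0344 M).
Ksp ≈ s × (0.0344)^3
s = 1.79 x 10^-16 M
Check: 3s = 5.4 × 10^-16 ≪ 0.0344, so the approximation is valid.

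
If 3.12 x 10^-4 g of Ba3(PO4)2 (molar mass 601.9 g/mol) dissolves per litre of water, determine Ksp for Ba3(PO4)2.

Molar solubility s = (3.12 × 10^-4 g/L) / (601.9 g/mol) = 5.184 × 10^-7 M.
Ba3(PO4)2(s) <=> 3 Ba^2+(aq) + 2 PO4^3-(aq)
For each mole of Ba3(PO4)2 that dissolves: [Ba^2+] = 3s, [PO4^3-] = 2s.
Ksp = [Ba^2+]^3[PO4^3-]^2
Ksp = (3s)^3(2s)^2 = 108s^5
With s = 5.184 × 10^-7: Ksp = 4.04 x 10^-30

Ksp ≈ 4.04 × 10^-30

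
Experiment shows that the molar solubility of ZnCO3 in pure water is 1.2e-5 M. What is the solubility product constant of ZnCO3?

ZnCO3(s) <=> Zn^2+(aq) + CO3^2-(aq)
For each mole of ZnCO3 that dissolves: [Zn^2+] = s, [CO3^2-] = s.
Ksp = [Zn^2+][CO3^2-]
Ksp = s^2
With s = 1.2 × 10^-5: Ksp = 1.4 × 10^-10

Ksp = 1.4 × 10^-10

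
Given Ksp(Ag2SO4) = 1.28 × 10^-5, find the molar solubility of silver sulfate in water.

0.0147 M

Ag2SO4(s) ⇌ 2 Ag^+ + SO4^2-
Ksp = [Ag^+]^2[SO4^2-]
Let s = molar solubility. Then [Ag^+] = 2s and [SO4^2-] = s.
Substituting: Ksp = (2s)^2s = 4s^3
Solving, s = (1.28 × 10^-5/4)^(1/3) = 1.47 x 10^-2 M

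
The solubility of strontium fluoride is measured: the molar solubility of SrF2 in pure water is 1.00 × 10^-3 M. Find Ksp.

4.00e-9

SrF2(s) ⇌ Sr^2+ + 2 F^-
With molar solubility s: [Sr^2+] = s, [F^-] = 2s.
Ksp = [Sr^2+][F^-]^2
So Ksp = s × (2s)^2 = 4s^3
Ksp = 4 × (1.00 x 10^-3)^3 = 4.00 × 10^-9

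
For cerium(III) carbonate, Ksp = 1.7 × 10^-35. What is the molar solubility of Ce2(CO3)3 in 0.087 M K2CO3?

Ce2(CO3)3(s) ⇌ 2 Ce^3+(aq) + 3 CO3^2-(aq)
Ksp = [Ce^3+]^2[CO3^2-]^3
If s mol/L dissolves here, [Ce^3+] = 2s, [CO3^2-] = 0.087 + 3s ≈ 0.087 (common-ion effect: CO3^2- is already 0.087 M).
Ksp ≈ (2s)^2 × (0.087)^3
s = 8.0 x 10^-17 M
Check: 3s = 2.4 × 10^-16 ≪ 0.087, so the approximation is valid.

8.0 x 10^-17 M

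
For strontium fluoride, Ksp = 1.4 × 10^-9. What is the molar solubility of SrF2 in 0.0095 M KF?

SrF2(s) ⇌ Sr^2+ + 2 F^-
Ksp = [Sr^2+][F^-]^2
Let s be the molar solubility in this solution. [Sr^2+] = s, [F^-] = 0.0095 + 2s ≈ 0.0095 (common-ion effect: F^- is already 0.0095 M).
Ksp ≈ s × (0.0095)^2
s = 1.6 × 10^-5 M
Check: 2s = 3.1 x 10^-5 ≪ 0.0095, so the approximation is valid.

1.6 × 10^-5 M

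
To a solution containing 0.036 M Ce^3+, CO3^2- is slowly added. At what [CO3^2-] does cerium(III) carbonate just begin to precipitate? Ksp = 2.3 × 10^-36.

[CO3^2-] ≈ 1.2e-11 M

Ce2(CO3)3(s) ⇌ 2 Ce^3+ + 3 CO3^2-
Ksp = [Ce^3+]^2[CO3^2-]^3
Precipitation begins when Q = Ksp. With [Ce^3+] = 0.036 M:
2.3 × 10^-36 = (0.036)^2 × [CO3^2-]^3
[CO3^2-] = (2.3 × 10^-36 / 1.30 × 10^-3)^(1/3) = 1.2 × 10^-11 M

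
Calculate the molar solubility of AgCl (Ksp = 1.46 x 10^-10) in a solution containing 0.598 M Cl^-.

AgCl(s) ⇌ Ag^+ + Cl^-
Ksp = [Ag^+][Cl^-]
Let s = moles of AgCl that dissolve per litre. [Ag^+] = s, [Cl^-] = 0.598 + s ≈ 0.598 (since the Cl^- already present dominates).
Ksp ≈ s × 0.598
s = 2.44 × 10^-10 M
Check: s = 2.4 × 10^-10 ≪ 0.598, so the approximation is valid.

2.44 × 10^-10 M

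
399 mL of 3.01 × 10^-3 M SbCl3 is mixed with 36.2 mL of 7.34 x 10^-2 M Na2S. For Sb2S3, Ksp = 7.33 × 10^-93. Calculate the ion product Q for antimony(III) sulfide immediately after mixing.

1.73 x 10^-12

Total volume = 399 + 36.2 = 435.2 mL.
[Sb^3+] = 3.01 x 10^-3 × (399/435.2) = 2.760 × 10^-3 M
[S^2-] = 7.34 × 10^-2 × (36.2/435.2) = 6.105 x 10^-3 M
Sb2S3(s) ⇌ 2 Sb^3+(aq) + 3 S^2-(aq), so Q = [Sb^3+]^2[S^2-]^3
Q = (2.760 × 10^-3)^2(6.105 × 10^-3)^3 = 1.73 × 10^-12
Q > Ksp, so Sb2S3 will precipitate.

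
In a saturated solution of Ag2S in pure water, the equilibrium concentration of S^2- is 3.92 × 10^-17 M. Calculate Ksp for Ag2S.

Ksp ≈ 2.41 × 10^-49

Ag2S(s) <=> 2 Ag^+(aq) + S^2-(aq)
Stoichiometry gives [Ag^+] = (2/1)[S^2-] = 7.840 × 10^-17 M.
Ksp = [Ag^+]^2[S^2-]
Ksp = (7.840 × 10^-17)^2 × 3.92 x 10^-17 = 2.41 × 10^-49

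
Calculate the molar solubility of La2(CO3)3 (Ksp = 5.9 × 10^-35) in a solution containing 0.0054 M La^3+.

s = 4.2e-11 M

La2(CO3)3(s) ⇌ 2 La^3+(aq) + 3 CO3^2-(aq)
Ksp = [La^3+]^2[CO3^2-]^3
If s mol/L dissolves here, [La^3+] = 0.0054 + 2s ≈ 0.0054, [CO3^2-] = 3s (since the La^3+ already present dominates).
Ksp ≈ (0.0054)^2 × (3s)^3
s = 4.2 × 10^-11 M
Check: 2s = 8.4 × 10^-11 ≪ 0.0054, so the approximation is valid.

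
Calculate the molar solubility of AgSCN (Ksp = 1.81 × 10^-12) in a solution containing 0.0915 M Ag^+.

AgSCN(s) ⇌ Ag^+ + SCN^-
Ksp = [Ag^+][SCN^-]
If s mol/L dissolves here, [Ag^+] = 0.0915 + s ≈ 0.0915, [SCN^-] = s (Ksp is small, so little additional dissolves).
Ksp ≈ 0.0915 × s
s = 1.98 x 10^-11 M
Check: s = 2.0 x 10^-11 ≪ 0.0915, so the approximation is valid.

1.98 × 10^-11 M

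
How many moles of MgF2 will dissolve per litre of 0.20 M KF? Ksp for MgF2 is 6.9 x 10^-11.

MgF2(s) ⇌ Mg^2+ + 2 F^-
Ksp = [Mg^2+][F^-]^2
Let s be the molar solubility in this solution. [Mg^2+] = s, [F^-] = 0.20 + 2s ≈ 0.20 (Ksp is small, so little additional dissolves).
Ksp ≈ s × (0.20)^2
s = 1.7 x 10^-9 M
Check: 2s = 3.5 × 10^-9 ≪ 0.20, so the approximation is valid.

s ≈ 1.7 × 10^-9 M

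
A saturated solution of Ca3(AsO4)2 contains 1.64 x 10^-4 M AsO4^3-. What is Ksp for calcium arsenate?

Ca3(AsO4)2(s) <=> 3 Ca^2+ + 2 AsO4^3-
Stoichiometry gives [Ca^2+] = (3/2)[AsO4^3-] = 2.460 × 10^-4 M.
Ksp = [Ca^2+]^3[AsO4^3-]^2
Ksp = (2.460 × 10^-4)^3 × (1.64 × 10^-4)^2 = 4.00 × 10^-19

Ksp = 4.00 × 10^-19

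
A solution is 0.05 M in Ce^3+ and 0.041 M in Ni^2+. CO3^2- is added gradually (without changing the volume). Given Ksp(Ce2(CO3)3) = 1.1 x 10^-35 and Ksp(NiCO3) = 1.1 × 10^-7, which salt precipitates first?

Ce2(CO3)3

Precipitation of each salt starts when its ion product equals its Ksp.
For Ce2(CO3)3: 1.1 x 10^-35 = (0.05)^2 × [CO3^2-]^3  ⇒  [CO3^2-] = 1.6 x 10^-11 M.
For NiCO3: 1.1 × 10^-7 = 0.041 × [CO3^2-]  ⇒  [CO3^2-] = 2.7 × 10^-6 M.
The salt with the lower threshold [CO3^2-] precipitates first: Ce2(CO3)3.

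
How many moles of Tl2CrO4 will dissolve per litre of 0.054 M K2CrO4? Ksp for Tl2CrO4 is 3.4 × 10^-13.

1.3e-6 M

Tl2CrO4(s) ⇌ 2 Tl^+(aq) + CrO4^2-(aq)
Ksp = [Tl^+]^2[CrO4^2-]
Let s be the molar solubility in this solution. [Tl^+] = 2s, [CrO4^2-] = 0.054 + s ≈ 0.054 (Ksp is small, so little additional dissolves).
Ksp ≈ (2s)^2 × 0.054
s = 1.3 x 10^-6 M
Check: s = 1.3 × 10^-6 ≪ 0.054, so the approximation is valid.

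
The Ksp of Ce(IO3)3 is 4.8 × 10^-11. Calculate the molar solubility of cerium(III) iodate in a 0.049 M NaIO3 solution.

s ≈ 4.1 × 10^-7 M

Ce(IO3)3(s) ⇌ Ce^3+ + 3 IO3^-
Ksp = [Ce^3+][IO3^-]^3
Let s be the molar solubility in this solution. [Ce^3+] = s, [IO3^-] = 0.049 + 3s ≈ 0.049 (Ksp is small, so little additional dissolves).
Ksp ≈ s × (0.049)^3
s = 4.1 × 10^-7 M
Check: 3s = 1.2 x 10^-6 ≪ 0.049, so the approximation is valid.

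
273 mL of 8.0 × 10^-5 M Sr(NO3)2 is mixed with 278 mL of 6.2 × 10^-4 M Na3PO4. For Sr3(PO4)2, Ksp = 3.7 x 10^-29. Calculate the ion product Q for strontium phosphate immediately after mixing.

6.1e-21

Total volume = 273 + 278 = 551 mL.
[Sr^2+] = 8.0 x 10^-5 × (273/551) = 3.96 × 10^-5 M
[PO4^3-] = 6.2 × 10^-4 × (278/551) = 3.13 x 10^-4 M
Sr3(PO4)2(s) <=> 3 Sr^2+ + 2 PO4^3-, so Q = [Sr^2+]^3[PO4^3-]^2
Q = (3.96 × 10^-5)^3(3.13 × 10^-4)^2 = 6.1 × 10^-21
Q > Ksp, so Sr3(PO4)2 will precipitate.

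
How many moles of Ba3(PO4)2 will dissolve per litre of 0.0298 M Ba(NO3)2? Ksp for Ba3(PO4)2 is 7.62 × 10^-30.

s = 2.68 × 10^-13 M

Ba3(PO4)2(s) ⇌ 3 Ba^2+ + 2 PO4^3-
Ksp = [Ba^2+]^3[PO4^3-]^2
Let s be the molar solubility in this solution. [Ba^2+] = 0.0298 + 3s ≈ 0.0298, [PO4^3-] = 2s (since Ba^2+ from Ba(NO3)2 dominates).
Ksp ≈ (0.0298)^3 × (2s)^2
s = 2.68 x 10^-13 M
Check: 3s = 8.0 x 10^-13 ≪ 0.0298, so the approximation is valid.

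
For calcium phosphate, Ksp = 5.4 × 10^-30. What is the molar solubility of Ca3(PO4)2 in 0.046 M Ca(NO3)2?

Ca3(PO4)2(s) <=> 3 Ca^2+(aq) + 2 PO4^3-(aq)
Ksp = [Ca^2+]^3[PO4^3-]^2
Let s be the molar solubility in this solution. [Ca^2+] = 0.046 + 3s ≈ 0.046, [PO4^3-] = 2s (since Ca^2+ from Ca(NO3)2 dominates).
Ksp ≈ (0.046)^3 × (2s)^2
s = 1.2 x 10^-13 M
Check: 3s = 3.5 × 10^-13 ≪ 0.046, so the approximation is valid.

1.2 × 10^-13 M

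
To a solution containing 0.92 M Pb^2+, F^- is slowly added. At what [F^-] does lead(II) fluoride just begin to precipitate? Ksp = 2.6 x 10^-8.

PbF2(s) ⇌ Pb^2+(aq) + 2 F^-(aq)
Ksp = [Pb^2+][F^-]^2
Precipitation begins when Q = Ksp. With [Pb^2+] = 0.92 M:
2.6 x 10^-8 = (0.92) × [F^-]^2
[F^-] = (2.6 x 10^-8 / 9.2 × 10^-1)^(1/2) = 1.7 x 10^-4 M

[F^-] = 1.7 × 10^-4 M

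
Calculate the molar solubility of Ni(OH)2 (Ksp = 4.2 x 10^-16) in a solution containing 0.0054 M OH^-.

s = 1.4 x 10^-11 M

Ni(OH)2(s) ⇌ Ni^2+(aq) + 2 OH^-(aq)
Ksp = [Ni^2+][OH^-]^2
If s mol/L dissolves here, [Ni^2+] = s, [OH^-] = 0.0054 + 2s ≈ 0.0054 (since the OH^- already present dominates).
Ksp ≈ s × (0.0054)^2
s = 1.4 × 10^-11 M
Check: 2s = 2.9 x 10^-11 ≪ 0.0054, so the approximation is valid.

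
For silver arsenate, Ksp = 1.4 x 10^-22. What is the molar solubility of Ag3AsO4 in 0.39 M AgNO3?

2.4 × 10^-21 M

Ag3AsO4(s) <=> 3 Ag^+(aq) + AsO4^3-(aq)
Ksp = [Ag^+]^3[AsO4^3-]
Let s = moles of Ag3AsO4 that dissolve per litre. [Ag^+] = 0.39 + 3s ≈ 0.39, [AsO4^3-] = s (Ksp is small, so little additional dissolves).
Ksp ≈ (0.39)^3 × s
s = 2.4 x 10^-21 M
Check: 3s = 7.1 × 10^-21 ≪ 0.39, so the approximation is valid.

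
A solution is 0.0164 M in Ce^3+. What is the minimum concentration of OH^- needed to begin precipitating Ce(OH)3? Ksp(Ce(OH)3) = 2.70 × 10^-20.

Ce(OH)3(s) ⇌ Ce^3+ + 3 OH^-
Ksp = [Ce^3+][OH^-]^3
Precipitation begins when Q = Ksp. With [Ce^3+] = 0.0164 M:
2.70 × 10^-20 = (0.0164) × [OH^-]^3
[OH^-] = (2.70 × 10^-20 / 1.64 × 10^-2)^(1/3) = 1.18 x 10^-6 M

[OH^-] ≈ 1.18 x 10^-6 M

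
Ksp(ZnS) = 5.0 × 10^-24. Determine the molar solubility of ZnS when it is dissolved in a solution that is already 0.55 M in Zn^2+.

9.1 × 10^-24 M

ZnS(s) <=> Zn^2+ + S^2-
Ksp = [Zn^2+][S^2-]
If s mol/L dissolves here, [Zn^2+] = 0.55 + s ≈ 0.55, [S^2-] = s (common-ion effect: Zn^2+ is already 0.55 M).
Ksp ≈ 0.55 × s
s = 9.1 × 10^-24 M
Check: s = 9.1 × 10^-24 ≪ 0.55, so the approximation is valid.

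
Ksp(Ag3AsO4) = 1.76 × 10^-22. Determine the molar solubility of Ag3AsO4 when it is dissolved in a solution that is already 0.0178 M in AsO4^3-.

Ag3AsO4(s) ⇌ 3 Ag^+(aq) + AsO4^3-(aq)
Ksp = [Ag^+]^3[AsO4^3-]
Let s = moles of Ag3AsO4 that dissolve per litre. [Ag^+] = 3s, [AsO4^3-] = 0.0178 + s ≈ 0.0178 (since the AsO4^3- already present dominates).
Ksp ≈ (3s)^3 × 0.0178
s = 7.15 × 10^-8 M
Check: s = 7.2 × 10^-8 ≪ 0.0178, so the approximation is valid.

s ≈ 7.15e-8 M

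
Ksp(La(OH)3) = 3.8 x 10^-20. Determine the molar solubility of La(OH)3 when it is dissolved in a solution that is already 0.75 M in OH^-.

s = 9.0 × 10^-20 M

La(OH)3(s) ⇌ La^3+ + 3 OH^-
Ksp = [La^3+][OH^-]^3
If s mol/L dissolves here, [La^3+] = s, [OH^-] = 0.75 + 3s ≈ 0.75 (since the OH^- already present dominates).
Ksp ≈ s × (0.75)^3
s = 9.0 x 10^-20 M
Check: 3s = 2.7 x 10^-19 ≪ 0.75, so the approximation is valid.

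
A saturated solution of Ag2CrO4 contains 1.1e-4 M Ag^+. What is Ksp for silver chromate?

6.7 x 10^-13

Ag2CrO4(s) <=> 2 Ag^+ + CrO4^2-
Stoichiometry gives [CrO4^2-] = (1/2)[Ag^+] = 5.50 × 10^-5 M.
Ksp = [Ag^+]^2[CrO4^2-]
Ksp = (1.1 x 10^-4)^2 × 5.50 x 10^-5 = 6.7 x 10^-13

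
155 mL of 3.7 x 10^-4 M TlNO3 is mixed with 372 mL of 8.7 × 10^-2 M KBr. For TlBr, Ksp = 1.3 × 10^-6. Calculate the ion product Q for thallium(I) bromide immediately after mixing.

Total volume = 155 + 372 = 527 mL.
[Tl^+] = 3.7 x 10^-4 × (155/527) = 1.09 × 10^-4 M
[Br^-] = 8.7 × 10^-2 × (372/527) = 6.14 x 10^-2 M
TlBr(s) <=> Tl^+(aq) + Br^-(aq), so Q = [Tl^+][Br^-]
Q = (1.09 × 10^-4)(6.14 × 10^-2) = 6.7 x 10^-6
Q > Ksp, so TlBr will precipitate.

Q ≈ 6.7 x 10^-6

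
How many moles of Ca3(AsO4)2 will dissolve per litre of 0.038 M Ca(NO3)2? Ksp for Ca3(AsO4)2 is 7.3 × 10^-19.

Ca3(AsO4)2(s) <=> 3 Ca^2+ + 2 AsO4^3-
Ksp = [Ca^2+]^3[AsO4^3-]^2
If s mol/L dissolves here, [Ca^2+] = 0.038 + 3s ≈ 0.038, [AsO4^3-] = 2s (since Ca^2+ from Ca(NO3)2 dominates).
Ksp ≈ (0.038)^3 × (2s)^2
s = 5.8 × 10^-8 M
Check: 3s = 1.7 x 10^-7 ≪ 0.038, so the approximation is valid.

5.8e-8 M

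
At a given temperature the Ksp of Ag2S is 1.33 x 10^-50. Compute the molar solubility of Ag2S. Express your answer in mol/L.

s = 1.49e-17 M

Ag2S(s) <=> 2 Ag^+(aq) + S^2-(aq)
Ksp = [Ag^+]^2[S^2-]
Let s = molar solubility. Then [Ag^+] = 2s and [S^2-] = s.
Substituting: Ksp = (2s)^2s = 4s^3
Solving, s = (1.33 x 10^-50/4)^(1/3) = 1.49 × 10^-17 M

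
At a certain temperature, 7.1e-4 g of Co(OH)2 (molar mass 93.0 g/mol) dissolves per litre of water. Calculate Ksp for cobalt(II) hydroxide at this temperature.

Ksp ≈ 1.8e-15

Molar solubility s = (7.1 x 10^-4 g/L) / (93.0 g/mol) = 7.63 × 10^-6 M.
Co(OH)2(s) ⇌ Co^2+(aq) + 2 OH^-(aq)
Let s = molar solubility. Then [Co^2+] = s and [OH^-] = 2s.
Ksp = [Co^2+][OH^-]^2
So Ksp = s × (2s)^2 = 4s^3
Ksp = 4 × (7.63 × 10^-6)^3 = 1.8 × 10^-15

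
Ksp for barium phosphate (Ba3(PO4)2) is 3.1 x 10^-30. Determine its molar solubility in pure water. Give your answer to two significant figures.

s ≈ 4.9 × 10^-7 M

Ba3(PO4)2(s) ⇌ 3 Ba^2+ + 2 PO4^3-
Ksp = [Ba^2+]^3[PO4^3-]^2
If s mol/L of Ba3(PO4)2 dissolves, [Ba^2+] = 3s and [PO4^3-] = 2s.
Ksp = (3s)^3(2s)^2 = 108s^5
Solving, s = (3.1 x 10^-30/108)^(1/5) = 4.9 × 10^-7 M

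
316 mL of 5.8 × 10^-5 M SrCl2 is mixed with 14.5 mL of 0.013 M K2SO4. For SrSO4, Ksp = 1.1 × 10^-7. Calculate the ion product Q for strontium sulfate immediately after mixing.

Total volume = 316 + 14.5 = 330.5 mL.
[Sr^2+] = 5.8 × 10^-5 × (316/330.5) = 5.55 × 10^-5 M
[SO4^2-] = 1.3 × 10^-2 × (14.5/330.5) = 5.70 x 10^-4 M
SrSO4(s) ⇌ Sr^2+(aq) + SO4^2-(aq), so Q = [Sr^2+][SO4^2-]
Q = (5.55 × 10^-5)(5.70 × 10^-4) = 3.2 × 10^-8
Q < Ksp, so no precipitate of SrSO4 forms.

Q = 3.2 x 10^-8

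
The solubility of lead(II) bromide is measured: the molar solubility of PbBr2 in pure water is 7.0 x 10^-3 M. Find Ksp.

PbBr2(s) <=> Pb^2+ + 2 Br^-
For each mole of PbBr2 that dissolves: [Pb^2+] = s, [Br^-] = 2s.
Ksp = [Pb^2+][Br^-]^2
Ksp = s(2s)^2 = 4s^3
Ksp = 4 × (7.0 × 10^-3)^3 = 1.4 × 10^-6

Ksp ≈ 1.4 x 10^-6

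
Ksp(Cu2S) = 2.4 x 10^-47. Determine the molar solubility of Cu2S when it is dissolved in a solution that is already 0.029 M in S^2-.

Cu2S(s) <=> 2 Cu^+(aq) + S^2-(aq)
Ksp = [Cu^+]^2[S^2-]
Let s = moles of Cu2S that dissolve per litre. [Cu^+] = 2s, [S^2-] = 0.029 + s ≈ 0.029 (common-ion effect: S^2- is already 0.029 M).
Ksp ≈ (2s)^2 × 0.029
s = 1.4 × 10^-23 M
Check: s = 1.4 × 10^-23 ≪ 0.029, so the approximation is valid.

s ≈ 1.4 × 10^-23 M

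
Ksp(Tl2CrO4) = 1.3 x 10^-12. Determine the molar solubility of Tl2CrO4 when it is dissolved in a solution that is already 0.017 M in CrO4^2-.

s = 4.4 × 10^-6 M

Tl2CrO4(s) ⇌ 2 Tl^+ + CrO4^2-
Ksp = [Tl^+]^2[CrO4^2-]
Let s be the molar solubility in this solution. [Tl^+] = 2s, [CrO4^2-] = 0.017 + s ≈ 0.017 (Ksp is small, so little additional dissolves).
Ksp ≈ (2s)^2 × 0.017
s = 4.4 x 10^-6 M
Check: s = 4.4 × 10^-6 ≪ 0.017, so the approximation is valid.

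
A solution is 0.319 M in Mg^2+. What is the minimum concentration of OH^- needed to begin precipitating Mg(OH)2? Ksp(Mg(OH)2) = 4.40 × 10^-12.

3.71 x 10^-6 M

Mg(OH)2(s) ⇌ Mg^2+(aq) + 2 OH^-(aq)
Ksp = [Mg^2+][OH^-]^2
Precipitation begins when Q = Ksp. With [Mg^2+] = 0.319 M:
4.40 × 10^-12 = (0.319) × [OH^-]^2
[OH^-] = (4.40 × 10^-12 / 3.19 × 10^-1)^(1/2) = 3.71 × 10^-6 M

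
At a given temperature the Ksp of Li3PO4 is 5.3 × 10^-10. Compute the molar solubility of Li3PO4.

Li3PO4(s) ⇌ 3 Li^+ + PO4^3-
Ksp = [Li^+]^3[PO4^3-]
With molar solubility s: [Li^+] = 3s, [PO4^3-] = s.
So Ksp = (3s)^3 × s = 27s^4
Solving, s = (5.3 × 10^-10/27)^(1/4) = 2.1 × 10^-3 M

s = 2.1 × 10^-3 M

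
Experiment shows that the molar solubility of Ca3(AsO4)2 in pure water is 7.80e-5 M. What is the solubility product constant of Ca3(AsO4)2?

3.12e-19

Ca3(AsO4)2(s) <=> 3 Ca^2+ + 2 AsO4^3-
Let s = molar solubility. Then [Ca^2+] = 3s and [AsO4^3-] = 2s.
Ksp = [Ca^2+]^3[AsO4^3-]^2
Substituting: Ksp = (3s)^3(2s)^2 = 108s^5
With s = 7.80 × 10^-5: Ksp = 3.12 × 10^-19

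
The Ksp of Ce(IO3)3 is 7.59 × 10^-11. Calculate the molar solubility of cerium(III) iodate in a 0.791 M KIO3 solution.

s = 1.53 × 10^-10 M

Ce(IO3)3(s) ⇌ Ce^3+ + 3 IO3^-
Ksp = [Ce^3+][IO3^-]^3
If s mol/L dissolves here, [Ce^3+] = s, [IO3^-] = 0.791 + 3s ≈ 0.791 (Ksp is small, so little additional dissolves).
Ksp ≈ s × (0.791)^3
s = 1.53 × 10^-10 M
Check: 3s = 4.6 × 10^-10 ≪ 0.791, so the approximation is valid.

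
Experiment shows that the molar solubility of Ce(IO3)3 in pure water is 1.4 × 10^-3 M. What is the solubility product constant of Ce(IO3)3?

Ce(IO3)3(s) ⇌ Ce^3+ + 3 IO3^-
With molar solubility s: [Ce^3+] = s, [IO3^-] = 3s.
Ksp = [Ce^3+][IO3^-]^3
Ksp = s(3s)^3 = 27s^4
With s = 1.4 × 10^-3: Ksp = 1.0 × 10^-10

1.0 x 10^-10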